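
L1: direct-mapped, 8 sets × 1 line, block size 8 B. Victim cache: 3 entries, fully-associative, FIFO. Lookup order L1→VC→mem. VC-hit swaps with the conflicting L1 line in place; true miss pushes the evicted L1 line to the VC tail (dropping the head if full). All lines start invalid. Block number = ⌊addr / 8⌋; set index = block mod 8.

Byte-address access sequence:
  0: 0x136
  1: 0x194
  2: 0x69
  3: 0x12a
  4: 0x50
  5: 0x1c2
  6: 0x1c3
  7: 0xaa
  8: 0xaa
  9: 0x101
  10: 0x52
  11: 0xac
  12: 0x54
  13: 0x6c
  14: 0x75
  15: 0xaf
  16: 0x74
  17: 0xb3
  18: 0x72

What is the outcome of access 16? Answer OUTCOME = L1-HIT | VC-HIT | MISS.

OUTCOME = L1-HIT

#0 0x136→b38/s6 MISS; vc=[]
#1 0x194→b50/s2 MISS; vc=[]
#2 0x69→b13/s5 MISS; vc=[]
#3 0x12a→b37/s5 MISS; vc=[13]
#4 0x50→b10/s2 MISS; vc=[13,50]
#5 0x1c2→b56/s0 MISS; vc=[13,50]
#6 0x1c3→b56/s0 L1-HIT; vc=[13,50]
#7 0xaa→b21/s5 MISS; vc=[13,50,37]
#8 0xaa→b21/s5 L1-HIT; vc=[13,50,37]
#9 0x101→b32/s0 MISS; vc=[50,37,56]
#10 0x52→b10/s2 L1-HIT; vc=[50,37,56]
#11 0xac→b21/s5 L1-HIT; vc=[50,37,56]
#12 0x54→b10/s2 L1-HIT; vc=[50,37,56]
#13 0x6c→b13/s5 MISS; vc=[37,56,21]
#14 0x75→b14/s6 MISS; vc=[56,21,38]
#15 0xaf→b21/s5 VC-HIT; vc=[56,13,38]
#16 0x74→b14/s6 L1-HIT; vc=[56,13,38]
#17 0xb3→b22/s6 MISS; vc=[13,38,14]
#18 0x72→b14/s6 VC-HIT; vc=[13,38,22]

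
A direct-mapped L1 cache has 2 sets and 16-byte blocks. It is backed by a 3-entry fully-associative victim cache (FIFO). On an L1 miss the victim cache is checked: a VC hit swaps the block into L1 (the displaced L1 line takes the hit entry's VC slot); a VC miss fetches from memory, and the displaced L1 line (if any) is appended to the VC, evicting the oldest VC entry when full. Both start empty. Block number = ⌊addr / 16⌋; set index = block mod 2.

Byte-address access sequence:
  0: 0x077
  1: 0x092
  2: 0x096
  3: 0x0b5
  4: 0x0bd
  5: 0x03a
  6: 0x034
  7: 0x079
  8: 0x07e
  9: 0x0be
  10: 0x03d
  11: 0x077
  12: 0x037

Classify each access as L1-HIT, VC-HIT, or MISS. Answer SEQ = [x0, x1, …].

SEQ = [MISS, MISS, L1-HIT, MISS, L1-HIT, MISS, L1-HIT, VC-HIT, L1-HIT, VC-HIT, VC-HIT, VC-HIT, VC-HIT]

  [0] addr=0x77 blk=7 s=1: MISS | VC []
  [1] addr=0x92 blk=9 s=1: MISS | VC [7]
  [2] addr=0x96 blk=9 s=1: L1-HIT | VC [7]
  [3] addr=0xb5 blk=11 s=1: MISS | VC [7, 9]
  [4] addr=0xbd blk=11 s=1: L1-HIT | VC [7, 9]
  [5] addr=0x3a blk=3 s=1: MISS | VC [7, 9, 11]
  [6] addr=0x34 blk=3 s=1: L1-HIT | VC [7, 9, 11]
  [7] addr=0x79 blk=7 s=1: VC-HIT | VC [3, 9, 11]
  [8] addr=0x7e blk=7 s=1: L1-HIT | VC [3, 9, 11]
  [9] addr=0xbe blk=11 s=1: VC-HIT | VC [3, 9, 7]
  [10] addr=0x3d blk=3 s=1: VC-HIT | VC [11, 9, 7]
  [11] addr=0x77 blk=7 s=1: VC-HIT | VC [11, 9, 3]
  [12] addr=0x37 blk=3 s=1: VC-HIT | VC [11, 9, 7]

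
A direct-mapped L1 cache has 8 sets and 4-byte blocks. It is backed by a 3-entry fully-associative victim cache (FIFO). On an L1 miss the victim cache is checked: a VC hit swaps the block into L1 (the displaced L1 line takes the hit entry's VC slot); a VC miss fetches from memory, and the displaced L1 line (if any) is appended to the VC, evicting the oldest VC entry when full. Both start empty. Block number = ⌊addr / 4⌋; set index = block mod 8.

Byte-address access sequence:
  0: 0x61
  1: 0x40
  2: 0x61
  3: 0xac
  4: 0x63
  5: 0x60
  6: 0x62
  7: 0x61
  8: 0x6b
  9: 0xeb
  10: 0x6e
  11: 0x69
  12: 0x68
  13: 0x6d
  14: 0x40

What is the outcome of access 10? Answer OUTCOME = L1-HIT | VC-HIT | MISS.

OUTCOME = MISS

#0 0x61→b24/s0 MISS; vc=[]
#1 0x40→b16/s0 MISS; vc=[24]
#2 0x61→b24/s0 VC-HIT; vc=[16]
#3 0xac→b43/s3 MISS; vc=[16]
#4 0x63→b24/s0 L1-HIT; vc=[16]
#5 0x60→b24/s0 L1-HIT; vc=[16]
#6 0x62→b24/s0 L1-HIT; vc=[16]
#7 0x61→b24/s0 L1-HIT; vc=[16]
#8 0x6b→b26/s2 MISS; vc=[16]
#9 0xeb→b58/s2 MISS; vc=[16,26]
#10 0x6e→b27/s3 MISS; vc=[16,26,43]
#11 0x69→b26/s2 VC-HIT; vc=[16,58,43]
#12 0x68→b26/s2 L1-HIT; vc=[16,58,43]
#13 0x6d→b27/s3 L1-HIT; vc=[16,58,43]
#14 0x40→b16/s0 VC-HIT; vc=[24,58,43]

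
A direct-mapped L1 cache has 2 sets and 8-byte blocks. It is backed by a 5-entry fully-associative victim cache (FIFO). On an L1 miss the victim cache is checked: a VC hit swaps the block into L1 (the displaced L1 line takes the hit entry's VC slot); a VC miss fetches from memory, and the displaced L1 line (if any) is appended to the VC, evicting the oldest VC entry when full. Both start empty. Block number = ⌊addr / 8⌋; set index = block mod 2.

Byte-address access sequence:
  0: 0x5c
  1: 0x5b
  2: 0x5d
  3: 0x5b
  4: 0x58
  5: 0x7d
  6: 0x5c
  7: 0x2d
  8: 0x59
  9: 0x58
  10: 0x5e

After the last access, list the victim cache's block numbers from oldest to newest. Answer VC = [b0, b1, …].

0: 0x5c (blk 11, set 1) → MISS  vc=[]
1: 0x5b (blk 11, set 1) → L1-HIT  vc=[]
2: 0x5d (blk 11, set 1) → L1-HIT  vc=[]
3: 0x5b (blk 11, set 1) → L1-HIT  vc=[]
4: 0x58 (blk 11, set 1) → L1-HIT  vc=[]
5: 0x7d (blk 15, set 1) → MISS  vc=[11]
6: 0x5c (blk 11, set 1) → VC-HIT  vc=[15]
7: 0x2d (blk 5, set 1) → MISS  vc=[15, 11]
8: 0x59 (blk 11, set 1) → VC-HIT  vc=[15, 5]
9: 0x58 (blk 11, set 1) → L1-HIT  vc=[15, 5]
10: 0x5e (blk 11, set 1) → L1-HIT  vc=[15, 5]

VC = [15, 5]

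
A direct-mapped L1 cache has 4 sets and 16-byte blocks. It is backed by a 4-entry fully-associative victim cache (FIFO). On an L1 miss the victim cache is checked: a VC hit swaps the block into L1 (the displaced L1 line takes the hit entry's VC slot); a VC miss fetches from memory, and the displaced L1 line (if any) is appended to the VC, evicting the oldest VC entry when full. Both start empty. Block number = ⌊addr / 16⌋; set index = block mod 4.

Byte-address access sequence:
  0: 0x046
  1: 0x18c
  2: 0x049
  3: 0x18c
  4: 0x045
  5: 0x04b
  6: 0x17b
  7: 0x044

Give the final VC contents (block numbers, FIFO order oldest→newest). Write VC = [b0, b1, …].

VC = [24]

#0 0x46→b4/s0 MISS; vc=[]
#1 0x18c→b24/s0 MISS; vc=[4]
#2 0x49→b4/s0 VC-HIT; vc=[24]
#3 0x18c→b24/s0 VC-HIT; vc=[4]
#4 0x45→b4/s0 VC-HIT; vc=[24]
#5 0x4b→b4/s0 L1-HIT; vc=[24]
#6 0x17b→b23/s3 MISS; vc=[24]
#7 0x44→b4/s0 L1-HIT; vc=[24]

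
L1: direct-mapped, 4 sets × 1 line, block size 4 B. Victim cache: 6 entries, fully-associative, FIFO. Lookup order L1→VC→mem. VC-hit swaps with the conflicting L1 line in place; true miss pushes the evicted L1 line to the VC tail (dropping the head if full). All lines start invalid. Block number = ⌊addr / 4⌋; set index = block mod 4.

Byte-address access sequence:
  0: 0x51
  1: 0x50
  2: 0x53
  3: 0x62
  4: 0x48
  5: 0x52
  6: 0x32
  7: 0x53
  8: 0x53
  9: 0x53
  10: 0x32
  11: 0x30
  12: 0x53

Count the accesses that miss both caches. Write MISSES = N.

MISSES = 4

#0 0x51→b20/s0 MISS; vc=[]
#1 0x50→b20/s0 L1-HIT; vc=[]
#2 0x53→b20/s0 L1-HIT; vc=[]
#3 0x62→b24/s0 MISS; vc=[20]
#4 0x48→b18/s2 MISS; vc=[20]
#5 0x52→b20/s0 VC-HIT; vc=[24]
#6 0x32→b12/s0 MISS; vc=[24,20]
#7 0x53→b20/s0 VC-HIT; vc=[24,12]
#8 0x53→b20/s0 L1-HIT; vc=[24,12]
#9 0x53→b20/s0 L1-HIT; vc=[24,12]
#10 0x32→b12/s0 VC-HIT; vc=[24,20]
#11 0x30→b12/s0 L1-HIT; vc=[24,20]
#12 0x53→b20/s0 VC-HIT; vc=[24,12]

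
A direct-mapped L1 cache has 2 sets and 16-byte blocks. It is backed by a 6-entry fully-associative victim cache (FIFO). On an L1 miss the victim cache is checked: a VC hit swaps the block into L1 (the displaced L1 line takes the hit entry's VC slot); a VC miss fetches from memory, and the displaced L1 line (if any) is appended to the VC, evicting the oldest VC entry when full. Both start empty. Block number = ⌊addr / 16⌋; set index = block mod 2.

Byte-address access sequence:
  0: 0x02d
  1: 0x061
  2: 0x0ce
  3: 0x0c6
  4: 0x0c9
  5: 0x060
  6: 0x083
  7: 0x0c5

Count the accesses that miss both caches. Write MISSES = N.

#0 0x2d→b2/s0 MISS; vc=[]
#1 0x61→b6/s0 MISS; vc=[2]
#2 0xce→b12/s0 MISS; vc=[2,6]
#3 0xc6→b12/s0 L1-HIT; vc=[2,6]
#4 0xc9→b12/s0 L1-HIT; vc=[2,6]
#5 0x60→b6/s0 VC-HIT; vc=[2,12]
#6 0x83→b8/s0 MISS; vc=[2,12,6]
#7 0xc5→b12/s0 VC-HIT; vc=[2,8,6]

MISSES = 4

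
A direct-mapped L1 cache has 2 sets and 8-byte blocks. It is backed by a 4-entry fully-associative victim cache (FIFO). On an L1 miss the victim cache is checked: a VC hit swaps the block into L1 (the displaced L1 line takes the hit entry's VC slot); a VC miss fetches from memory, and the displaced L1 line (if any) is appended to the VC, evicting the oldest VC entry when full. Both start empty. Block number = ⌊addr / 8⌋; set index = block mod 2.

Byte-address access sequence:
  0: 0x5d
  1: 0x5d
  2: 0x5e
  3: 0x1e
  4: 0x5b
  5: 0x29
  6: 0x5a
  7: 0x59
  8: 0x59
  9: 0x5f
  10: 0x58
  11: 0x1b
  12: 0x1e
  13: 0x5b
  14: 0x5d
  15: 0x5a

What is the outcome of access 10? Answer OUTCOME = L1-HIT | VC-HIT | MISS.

0: 0x5d (blk 11, set 1) → MISS  vc=[]
1: 0x5d (blk 11, set 1) → L1-HIT  vc=[]
2: 0x5e (blk 11, set 1) → L1-HIT  vc=[]
3: 0x1e (blk 3, set 1) → MISS  vc=[11]
4: 0x5b (blk 11, set 1) → VC-HIT  vc=[3]
5: 0x29 (blk 5, set 1) → MISS  vc=[3, 11]
6: 0x5a (blk 11, set 1) → VC-HIT  vc=[3, 5]
7: 0x59 (blk 11, set 1) → L1-HIT  vc=[3, 5]
8: 0x59 (blk 11, set 1) → L1-HIT  vc=[3, 5]
9: 0x5f (blk 11, set 1) → L1-HIT  vc=[3, 5]
10: 0x58 (blk 11, set 1) → L1-HIT  vc=[3, 5]
11: 0x1b (blk 3, set 1) → VC-HIT  vc=[11, 5]
12: 0x1e (blk 3, set 1) → L1-HIT  vc=[11, 5]
13: 0x5b (blk 11, set 1) → VC-HIT  vc=[3, 5]
14: 0x5d (blk 11, set 1) → L1-HIT  vc=[3, 5]
15: 0x5a (blk 11, set 1) → L1-HIT  vc=[3, 5]

OUTCOME = L1-HIT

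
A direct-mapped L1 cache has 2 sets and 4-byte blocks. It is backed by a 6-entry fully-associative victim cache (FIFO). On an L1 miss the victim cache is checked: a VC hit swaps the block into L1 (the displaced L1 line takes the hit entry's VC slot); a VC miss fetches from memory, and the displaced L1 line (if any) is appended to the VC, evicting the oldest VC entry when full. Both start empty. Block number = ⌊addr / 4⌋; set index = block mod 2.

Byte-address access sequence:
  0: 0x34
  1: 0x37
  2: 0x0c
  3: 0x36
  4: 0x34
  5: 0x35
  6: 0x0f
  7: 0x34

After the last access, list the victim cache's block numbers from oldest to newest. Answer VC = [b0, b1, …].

VC = [3]

0: 0x34 (blk 13, set 1) → MISS  vc=[]
1: 0x37 (blk 13, set 1) → L1-HIT  vc=[]
2: 0xc (blk 3, set 1) → MISS  vc=[13]
3: 0x36 (blk 13, set 1) → VC-HIT  vc=[3]
4: 0x34 (blk 13, set 1) → L1-HIT  vc=[3]
5: 0x35 (blk 13, set 1) → L1-HIT  vc=[3]
6: 0xf (blk 3, set 1) → VC-HIT  vc=[13]
7: 0x34 (blk 13, set 1) → VC-HIT  vc=[3]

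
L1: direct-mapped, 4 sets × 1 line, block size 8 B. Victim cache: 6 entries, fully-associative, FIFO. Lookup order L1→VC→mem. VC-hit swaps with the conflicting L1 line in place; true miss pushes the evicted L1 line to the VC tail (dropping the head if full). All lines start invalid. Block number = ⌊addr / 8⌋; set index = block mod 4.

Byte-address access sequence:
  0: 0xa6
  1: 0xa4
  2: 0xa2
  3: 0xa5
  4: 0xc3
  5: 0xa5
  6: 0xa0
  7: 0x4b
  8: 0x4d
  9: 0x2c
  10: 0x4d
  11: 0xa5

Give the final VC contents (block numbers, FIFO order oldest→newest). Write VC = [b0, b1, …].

0: 0xa6 (blk 20, set 0) → MISS  vc=[]
1: 0xa4 (blk 20, set 0) → L1-HIT  vc=[]
2: 0xa2 (blk 20, set 0) → L1-HIT  vc=[]
3: 0xa5 (blk 20, set 0) → L1-HIT  vc=[]
4: 0xc3 (blk 24, set 0) → MISS  vc=[20]
5: 0xa5 (blk 20, set 0) → VC-HIT  vc=[24]
6: 0xa0 (blk 20, set 0) → L1-HIT  vc=[24]
7: 0x4b (blk 9, set 1) → MISS  vc=[24]
8: 0x4d (blk 9, set 1) → L1-HIT  vc=[24]
9: 0x2c (blk 5, set 1) → MISS  vc=[24, 9]
10: 0x4d (blk 9, set 1) → VC-HIT  vc=[24, 5]
11: 0xa5 (blk 20, set 0) → L1-HIT  vc=[24, 5]

VC = [24, 5]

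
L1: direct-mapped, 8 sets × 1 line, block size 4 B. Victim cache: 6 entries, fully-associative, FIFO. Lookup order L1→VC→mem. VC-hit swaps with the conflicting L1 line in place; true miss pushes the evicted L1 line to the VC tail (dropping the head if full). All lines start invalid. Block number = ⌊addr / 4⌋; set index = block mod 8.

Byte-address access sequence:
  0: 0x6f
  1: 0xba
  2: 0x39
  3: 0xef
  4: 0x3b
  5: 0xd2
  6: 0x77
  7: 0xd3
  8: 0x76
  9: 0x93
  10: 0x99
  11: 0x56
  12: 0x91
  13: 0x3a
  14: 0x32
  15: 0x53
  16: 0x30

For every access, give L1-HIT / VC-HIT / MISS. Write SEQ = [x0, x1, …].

0: 0x6f (blk 27, set 3) → MISS  vc=[]
1: 0xba (blk 46, set 6) → MISS  vc=[]
2: 0x39 (blk 14, set 6) → MISS  vc=[46]
3: 0xef (blk 59, set 3) → MISS  vc=[46, 27]
4: 0x3b (blk 14, set 6) → L1-HIT  vc=[46, 27]
5: 0xd2 (blk 52, set 4) → MISS  vc=[46, 27]
6: 0x77 (blk 29, set 5) → MISS  vc=[46, 27]
7: 0xd3 (blk 52, set 4) → L1-HIT  vc=[46, 27]
8: 0x76 (blk 29, set 5) → L1-HIT  vc=[46, 27]
9: 0x93 (blk 36, set 4) → MISS  vc=[46, 27, 52]
10: 0x99 (blk 38, set 6) → MISS  vc=[46, 27, 52, 14]
11: 0x56 (blk 21, set 5) → MISS  vc=[46, 27, 52, 14, 29]
12: 0x91 (blk 36, set 4) → L1-HIT  vc=[46, 27, 52, 14, 29]
13: 0x3a (blk 14, set 6) → VC-HIT  vc=[46, 27, 52, 38, 29]
14: 0x32 (blk 12, set 4) → MISS  vc=[46, 27, 52, 38, 29, 36]
15: 0x53 (blk 20, set 4) → MISS  vc=[27, 52, 38, 29, 36, 12]
16: 0x30 (blk 12, set 4) → VC-HIT  vc=[27, 52, 38, 29, 36, 20]

SEQ = [MISS, MISS, MISS, MISS, L1-HIT, MISS, MISS, L1-HIT, L1-HIT, MISS, MISS, MISS, L1-HIT, VC-HIT, MISS, MISS, VC-HIT]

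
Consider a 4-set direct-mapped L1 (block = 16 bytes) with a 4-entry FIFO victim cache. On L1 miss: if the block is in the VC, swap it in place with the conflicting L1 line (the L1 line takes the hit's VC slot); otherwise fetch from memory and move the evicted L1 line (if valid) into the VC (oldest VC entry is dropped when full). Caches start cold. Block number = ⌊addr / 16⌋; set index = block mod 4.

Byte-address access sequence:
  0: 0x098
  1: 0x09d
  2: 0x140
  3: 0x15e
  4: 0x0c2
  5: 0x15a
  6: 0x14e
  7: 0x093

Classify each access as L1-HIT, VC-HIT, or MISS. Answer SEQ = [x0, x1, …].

#0 0x98→b9/s1 MISS; vc=[]
#1 0x9d→b9/s1 L1-HIT; vc=[]
#2 0x140→b20/s0 MISS; vc=[]
#3 0x15e→b21/s1 MISS; vc=[9]
#4 0xc2→b12/s0 MISS; vc=[9,20]
#5 0x15a→b21/s1 L1-HIT; vc=[9,20]
#6 0x14e→b20/s0 VC-HIT; vc=[9,12]
#7 0x93→b9/s1 VC-HIT; vc=[21,12]

SEQ = [MISS, L1-HIT, MISS, MISS, MISS, L1-HIT, VC-HIT, VC-HIT]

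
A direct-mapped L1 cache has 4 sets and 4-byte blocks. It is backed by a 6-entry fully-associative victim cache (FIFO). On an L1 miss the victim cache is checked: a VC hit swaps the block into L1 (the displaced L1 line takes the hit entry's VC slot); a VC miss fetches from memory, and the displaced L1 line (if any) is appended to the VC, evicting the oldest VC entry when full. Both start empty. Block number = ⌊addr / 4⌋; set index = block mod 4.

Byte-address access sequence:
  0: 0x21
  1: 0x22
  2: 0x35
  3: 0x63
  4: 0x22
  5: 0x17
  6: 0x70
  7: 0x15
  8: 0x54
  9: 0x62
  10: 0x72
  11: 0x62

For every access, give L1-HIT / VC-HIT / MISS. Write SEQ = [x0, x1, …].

  [0] addr=0x21 blk=8 s=0: MISS | VC []
  [1] addr=0x22 blk=8 s=0: L1-HIT | VC []
  [2] addr=0x35 blk=13 s=1: MISS | VC []
  [3] addr=0x63 blk=24 s=0: MISS | VC [8]
  [4] addr=0x22 blk=8 s=0: VC-HIT | VC [24]
  [5] addr=0x17 blk=5 s=1: MISS | VC [24, 13]
  [6] addr=0x70 blk=28 s=0: MISS | VC [24, 13, 8]
  [7] addr=0x15 blk=5 s=1: L1-HIT | VC [24, 13, 8]
  [8] addr=0x54 blk=21 s=1: MISS | VC [24, 13, 8, 5]
  [9] addr=0x62 blk=24 s=0: VC-HIT | VC [28, 13, 8, 5]
  [10] addr=0x72 blk=28 s=0: VC-HIT | VC [24, 13, 8, 5]
  [11] addr=0x62 blk=24 s=0: VC-HIT | VC [28, 13, 8, 5]

SEQ = [MISS, L1-HIT, MISS, MISS, VC-HIT, MISS, MISS, L1-HIT, MISS, VC-HIT, VC-HIT, VC-HIT]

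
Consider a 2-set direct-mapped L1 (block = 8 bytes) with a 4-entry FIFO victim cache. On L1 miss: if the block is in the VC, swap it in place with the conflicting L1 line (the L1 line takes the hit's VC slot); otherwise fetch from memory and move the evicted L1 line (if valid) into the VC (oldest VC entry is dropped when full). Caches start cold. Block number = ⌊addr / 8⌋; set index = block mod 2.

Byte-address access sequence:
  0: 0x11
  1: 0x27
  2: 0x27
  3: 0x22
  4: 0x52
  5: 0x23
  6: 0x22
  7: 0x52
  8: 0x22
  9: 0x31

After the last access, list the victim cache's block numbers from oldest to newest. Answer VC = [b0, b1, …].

VC = [2, 10, 4]

0: 0x11 (blk 2, set 0) → MISS  vc=[]
1: 0x27 (blk 4, set 0) → MISS  vc=[2]
2: 0x27 (blk 4, set 0) → L1-HIT  vc=[2]
3: 0x22 (blk 4, set 0) → L1-HIT  vc=[2]
4: 0x52 (blk 10, set 0) → MISS  vc=[2, 4]
5: 0x23 (blk 4, set 0) → VC-HIT  vc=[2, 10]
6: 0x22 (blk 4, set 0) → L1-HIT  vc=[2, 10]
7: 0x52 (blk 10, set 0) → VC-HIT  vc=[2, 4]
8: 0x22 (blk 4, set 0) → VC-HIT  vc=[2, 10]
9: 0x31 (blk 6, set 0) → MISS  vc=[2, 10, 4]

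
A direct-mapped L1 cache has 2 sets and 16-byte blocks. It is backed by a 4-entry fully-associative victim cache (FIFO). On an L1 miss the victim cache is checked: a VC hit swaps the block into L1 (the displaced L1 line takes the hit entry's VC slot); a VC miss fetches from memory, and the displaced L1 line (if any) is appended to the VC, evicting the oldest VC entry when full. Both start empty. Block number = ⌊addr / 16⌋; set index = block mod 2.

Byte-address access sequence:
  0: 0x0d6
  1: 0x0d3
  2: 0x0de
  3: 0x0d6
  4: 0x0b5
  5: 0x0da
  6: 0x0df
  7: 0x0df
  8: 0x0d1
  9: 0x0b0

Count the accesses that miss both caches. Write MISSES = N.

  [0] addr=0xd6 blk=13 s=1: MISS | VC []
  [1] addr=0xd3 blk=13 s=1: L1-HIT | VC []
  [2] addr=0xde blk=13 s=1: L1-HIT | VC []
  [3] addr=0xd6 blk=13 s=1: L1-HIT | VC []
  [4] addr=0xb5 blk=11 s=1: MISS | VC [13]
  [5] addr=0xda blk=13 s=1: VC-HIT | VC [11]
  [6] addr=0xdf blk=13 s=1: L1-HIT | VC [11]
  [7] addr=0xdf blk=13 s=1: L1-HIT | VC [11]
  [8] addr=0xd1 blk=13 s=1: L1-HIT | VC [11]
  [9] addr=0xb0 blk=11 s=1: VC-HIT | VC [13]

MISSES = 2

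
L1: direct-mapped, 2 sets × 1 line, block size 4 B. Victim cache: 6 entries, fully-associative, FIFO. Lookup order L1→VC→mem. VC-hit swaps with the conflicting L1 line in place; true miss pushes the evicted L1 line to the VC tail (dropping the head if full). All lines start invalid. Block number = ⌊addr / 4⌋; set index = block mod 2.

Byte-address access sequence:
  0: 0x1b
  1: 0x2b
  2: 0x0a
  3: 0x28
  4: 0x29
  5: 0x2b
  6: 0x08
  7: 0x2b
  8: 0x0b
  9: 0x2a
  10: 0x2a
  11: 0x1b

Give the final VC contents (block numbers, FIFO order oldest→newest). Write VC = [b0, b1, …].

#0 0x1b→b6/s0 MISS; vc=[]
#1 0x2b→b10/s0 MISS; vc=[6]
#2 0xa→b2/s0 MISS; vc=[6,10]
#3 0x28→b10/s0 VC-HIT; vc=[6,2]
#4 0x29→b10/s0 L1-HIT; vc=[6,2]
#5 0x2b→b10/s0 L1-HIT; vc=[6,2]
#6 0x8→b2/s0 VC-HIT; vc=[6,10]
#7 0x2b→b10/s0 VC-HIT; vc=[6,2]
#8 0xb→b2/s0 VC-HIT; vc=[6,10]
#9 0x2a→b10/s0 VC-HIT; vc=[6,2]
#10 0x2a→b10/s0 L1-HIT; vc=[6,2]
#11 0x1b→b6/s0 VC-HIT; vc=[10,2]

VC = [10, 2]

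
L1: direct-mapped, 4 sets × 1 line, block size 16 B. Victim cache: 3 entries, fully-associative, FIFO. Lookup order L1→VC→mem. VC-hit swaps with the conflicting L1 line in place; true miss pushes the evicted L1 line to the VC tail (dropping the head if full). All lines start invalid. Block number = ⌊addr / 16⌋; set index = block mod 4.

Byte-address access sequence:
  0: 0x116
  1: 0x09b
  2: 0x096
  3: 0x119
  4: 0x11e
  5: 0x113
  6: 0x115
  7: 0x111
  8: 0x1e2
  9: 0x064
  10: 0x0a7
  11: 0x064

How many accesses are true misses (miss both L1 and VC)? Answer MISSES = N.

MISSES = 5

0: 0x116 (blk 17, set 1) → MISS  vc=[]
1: 0x9b (blk 9, set 1) → MISS  vc=[17]
2: 0x96 (blk 9, set 1) → L1-HIT  vc=[17]
3: 0x119 (blk 17, set 1) → VC-HIT  vc=[9]
4: 0x11e (blk 17, set 1) → L1-HIT  vc=[9]
5: 0x113 (blk 17, set 1) → L1-HIT  vc=[9]
6: 0x115 (blk 17, set 1) → L1-HIT  vc=[9]
7: 0x111 (blk 17, set 1) → L1-HIT  vc=[9]
8: 0x1e2 (blk 30, set 2) → MISS  vc=[9]
9: 0x64 (blk 6, set 2) → MISS  vc=[9, 30]
10: 0xa7 (blk 10, set 2) → MISS  vc=[9, 30, 6]
11: 0x64 (blk 6, set 2) → VC-HIT  vc=[9, 30, 10]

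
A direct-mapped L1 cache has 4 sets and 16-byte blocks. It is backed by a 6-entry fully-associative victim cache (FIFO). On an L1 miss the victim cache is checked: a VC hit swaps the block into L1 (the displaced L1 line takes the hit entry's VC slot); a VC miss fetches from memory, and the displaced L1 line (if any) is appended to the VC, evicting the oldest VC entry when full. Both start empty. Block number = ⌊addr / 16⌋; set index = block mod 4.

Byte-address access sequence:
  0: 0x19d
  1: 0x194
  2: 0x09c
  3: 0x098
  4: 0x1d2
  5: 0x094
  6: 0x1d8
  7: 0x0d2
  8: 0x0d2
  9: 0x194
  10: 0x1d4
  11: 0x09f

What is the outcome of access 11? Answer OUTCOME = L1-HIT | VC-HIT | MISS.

  [0] addr=0x19d blk=25 s=1: MISS | VC []
  [1] addr=0x194 blk=25 s=1: L1-HIT | VC []
  [2] addr=0x9c blk=9 s=1: MISS | VC [25]
  [3] addr=0x98 blk=9 s=1: L1-HIT | VC [25]
  [4] addr=0x1d2 blk=29 s=1: MISS | VC [25, 9]
  [5] addr=0x94 blk=9 s=1: VC-HIT | VC [25, 29]
  [6] addr=0x1d8 blk=29 s=1: VC-HIT | VC [25, 9]
  [7] addr=0xd2 blk=13 s=1: MISS | VC [25, 9, 29]
  [8] addr=0xd2 blk=13 s=1: L1-HIT | VC [25, 9, 29]
  [9] addr=0x194 blk=25 s=1: VC-HIT | VC [13, 9, 29]
  [10] addr=0x1d4 blk=29 s=1: VC-HIT | VC [13, 9, 25]
  [11] addr=0x9f blk=9 s=1: VC-HIT | VC [13, 29, 25]

OUTCOME = VC-HIT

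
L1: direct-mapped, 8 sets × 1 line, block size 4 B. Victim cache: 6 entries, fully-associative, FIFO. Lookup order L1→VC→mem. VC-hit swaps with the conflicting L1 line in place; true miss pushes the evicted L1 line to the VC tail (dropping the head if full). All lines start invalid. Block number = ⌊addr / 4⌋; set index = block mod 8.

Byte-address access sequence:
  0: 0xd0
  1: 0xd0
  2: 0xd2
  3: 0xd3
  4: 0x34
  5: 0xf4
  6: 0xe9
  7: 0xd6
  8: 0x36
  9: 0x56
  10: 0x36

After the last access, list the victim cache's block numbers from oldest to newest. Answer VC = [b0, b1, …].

  [0] addr=0xd0 blk=52 s=4: MISS | VC []
  [1] addr=0xd0 blk=52 s=4: L1-HIT | VC []
  [2] addr=0xd2 blk=52 s=4: L1-HIT | VC []
  [3] addr=0xd3 blk=52 s=4: L1-HIT | VC []
  [4] addr=0x34 blk=13 s=5: MISS | VC []
  [5] addr=0xf4 blk=61 s=5: MISS | VC [13]
  [6] addr=0xe9 blk=58 s=2: MISS | VC [13]
  [7] addr=0xd6 blk=53 s=5: MISS | VC [13, 61]
  [8] addr=0x36 blk=13 s=5: VC-HIT | VC [53, 61]
  [9] addr=0x56 blk=21 s=5: MISS | VC [53, 61, 13]
  [10] addr=0x36 blk=13 s=5: VC-HIT | VC [53, 61, 21]

VC = [53, 61, 21]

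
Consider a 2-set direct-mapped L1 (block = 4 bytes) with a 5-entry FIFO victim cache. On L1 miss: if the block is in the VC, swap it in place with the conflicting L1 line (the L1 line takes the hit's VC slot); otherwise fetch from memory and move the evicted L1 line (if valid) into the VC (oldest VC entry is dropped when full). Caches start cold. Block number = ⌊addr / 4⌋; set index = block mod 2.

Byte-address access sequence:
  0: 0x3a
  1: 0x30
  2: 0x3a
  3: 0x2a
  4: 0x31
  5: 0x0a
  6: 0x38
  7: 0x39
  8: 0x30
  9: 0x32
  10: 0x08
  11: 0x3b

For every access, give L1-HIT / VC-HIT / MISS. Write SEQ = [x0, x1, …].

SEQ = [MISS, MISS, VC-HIT, MISS, VC-HIT, MISS, VC-HIT, L1-HIT, VC-HIT, L1-HIT, VC-HIT, VC-HIT]

#0 0x3a→b14/s0 MISS; vc=[]
#1 0x30→b12/s0 MISS; vc=[14]
#2 0x3a→b14/s0 VC-HIT; vc=[12]
#3 0x2a→b10/s0 MISS; vc=[12,14]
#4 0x31→b12/s0 VC-HIT; vc=[10,14]
#5 0xa→b2/s0 MISS; vc=[10,14,12]
#6 0x38→b14/s0 VC-HIT; vc=[10,2,12]
#7 0x39→b14/s0 L1-HIT; vc=[10,2,12]
#8 0x30→b12/s0 VC-HIT; vc=[10,2,14]
#9 0x32→b12/s0 L1-HIT; vc=[10,2,14]
#10 0x8→b2/s0 VC-HIT; vc=[10,12,14]
#11 0x3b→b14/s0 VC-HIT; vc=[10,12,2]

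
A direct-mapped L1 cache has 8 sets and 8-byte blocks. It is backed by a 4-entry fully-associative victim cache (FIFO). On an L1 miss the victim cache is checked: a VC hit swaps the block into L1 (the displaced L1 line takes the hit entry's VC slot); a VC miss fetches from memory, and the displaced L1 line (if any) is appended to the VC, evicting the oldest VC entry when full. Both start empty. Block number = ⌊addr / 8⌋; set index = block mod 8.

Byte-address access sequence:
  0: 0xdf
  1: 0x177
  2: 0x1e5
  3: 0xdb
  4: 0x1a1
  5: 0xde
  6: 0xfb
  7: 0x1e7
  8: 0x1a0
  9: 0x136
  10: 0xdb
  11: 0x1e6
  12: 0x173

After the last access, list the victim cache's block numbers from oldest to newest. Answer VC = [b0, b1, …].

VC = [52, 38]

#0 0xdf→b27/s3 MISS; vc=[]
#1 0x177→b46/s6 MISS; vc=[]
#2 0x1e5→b60/s4 MISS; vc=[]
#3 0xdb→b27/s3 L1-HIT; vc=[]
#4 0x1a1→b52/s4 MISS; vc=[60]
#5 0xde→b27/s3 L1-HIT; vc=[60]
#6 0xfb→b31/s7 MISS; vc=[60]
#7 0x1e7→b60/s4 VC-HIT; vc=[52]
#8 0x1a0→b52/s4 VC-HIT; vc=[60]
#9 0x136→b38/s6 MISS; vc=[60,46]
#10 0xdb→b27/s3 L1-HIT; vc=[60,46]
#11 0x1e6→b60/s4 VC-HIT; vc=[52,46]
#12 0x173→b46/s6 VC-HIT; vc=[52,38]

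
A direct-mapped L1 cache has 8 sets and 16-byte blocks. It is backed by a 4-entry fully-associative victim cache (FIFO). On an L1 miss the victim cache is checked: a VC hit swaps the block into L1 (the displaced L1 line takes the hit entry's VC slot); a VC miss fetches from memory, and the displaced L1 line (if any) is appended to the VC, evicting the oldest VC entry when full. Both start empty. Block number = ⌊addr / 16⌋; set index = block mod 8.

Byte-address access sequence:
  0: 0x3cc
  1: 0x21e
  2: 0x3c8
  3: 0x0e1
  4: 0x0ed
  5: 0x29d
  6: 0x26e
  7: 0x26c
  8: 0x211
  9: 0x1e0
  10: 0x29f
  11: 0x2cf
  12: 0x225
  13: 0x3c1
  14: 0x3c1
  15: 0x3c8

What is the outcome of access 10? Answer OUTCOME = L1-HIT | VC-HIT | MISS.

OUTCOME = VC-HIT

  [0] addr=0x3cc blk=60 s=4: MISS | VC []
  [1] addr=0x21e blk=33 s=1: MISS | VC []
  [2] addr=0x3c8 blk=60 s=4: L1-HIT | VC []
  [3] addr=0xe1 blk=14 s=6: MISS | VC []
  [4] addr=0xed blk=14 s=6: L1-HIT | VC []
  [5] addr=0x29d blk=41 s=1: MISS | VC [33]
  [6] addr=0x26e blk=38 s=6: MISS | VC [33, 14]
  [7] addr=0x26c blk=38 s=6: L1-HIT | VC [33, 14]
  [8] addr=0x211 blk=33 s=1: VC-HIT | VC [41, 14]
  [9] addr=0x1e0 blk=30 s=6: MISS | VC [41, 14, 38]
  [10] addr=0x29f blk=41 s=1: VC-HIT | VC [33, 14, 38]
  [11] addr=0x2cf blk=44 s=4: MISS | VC [33, 14, 38, 60]
  [12] addr=0x225 blk=34 s=2: MISS | VC [33, 14, 38, 60]
  [13] addr=0x3c1 blk=60 s=4: VC-HIT | VC [33, 14, 38, 44]
  [14] addr=0x3c1 blk=60 s=4: L1-HIT | VC [33, 14, 38, 44]
  [15] addr=0x3c8 blk=60 s=4: L1-HIT | VC [33, 14, 38, 44]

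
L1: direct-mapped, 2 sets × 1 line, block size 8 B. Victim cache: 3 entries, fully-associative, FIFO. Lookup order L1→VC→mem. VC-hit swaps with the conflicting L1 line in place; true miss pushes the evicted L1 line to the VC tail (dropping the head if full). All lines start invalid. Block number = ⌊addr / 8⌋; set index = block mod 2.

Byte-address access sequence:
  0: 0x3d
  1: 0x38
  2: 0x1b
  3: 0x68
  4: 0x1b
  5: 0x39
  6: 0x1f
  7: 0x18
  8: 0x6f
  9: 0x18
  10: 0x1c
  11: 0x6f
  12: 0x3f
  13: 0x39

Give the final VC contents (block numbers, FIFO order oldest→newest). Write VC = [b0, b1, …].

#0 0x3d→b7/s1 MISS; vc=[]
#1 0x38→b7/s1 L1-HIT; vc=[]
#2 0x1b→b3/s1 MISS; vc=[7]
#3 0x68→b13/s1 MISS; vc=[7,3]
#4 0x1b→b3/s1 VC-HIT; vc=[7,13]
#5 0x39→b7/s1 VC-HIT; vc=[3,13]
#6 0x1f→b3/s1 VC-HIT; vc=[7,13]
#7 0x18→b3/s1 L1-HIT; vc=[7,13]
#8 0x6f→b13/s1 VC-HIT; vc=[7,3]
#9 0x18→b3/s1 VC-HIT; vc=[7,13]
#10 0x1c→b3/s1 L1-HIT; vc=[7,13]
#11 0x6f→b13/s1 VC-HIT; vc=[7,3]
#12 0x3f→b7/s1 VC-HIT; vc=[13,3]
#13 0x39→b7/s1 L1-HIT; vc=[13,3]

VC = [13, 3]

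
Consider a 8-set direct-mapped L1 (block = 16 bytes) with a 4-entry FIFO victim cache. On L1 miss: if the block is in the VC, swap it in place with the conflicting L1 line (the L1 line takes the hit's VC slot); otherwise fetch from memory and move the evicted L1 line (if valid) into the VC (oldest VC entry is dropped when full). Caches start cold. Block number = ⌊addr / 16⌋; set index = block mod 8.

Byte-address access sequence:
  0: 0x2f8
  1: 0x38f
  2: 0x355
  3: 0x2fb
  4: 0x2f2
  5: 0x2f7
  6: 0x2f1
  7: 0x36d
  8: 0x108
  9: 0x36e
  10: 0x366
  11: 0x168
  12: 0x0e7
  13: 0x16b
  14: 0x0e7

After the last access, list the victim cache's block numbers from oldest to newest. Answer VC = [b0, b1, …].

VC = [56, 54, 22]

0: 0x2f8 (blk 47, set 7) → MISS  vc=[]
1: 0x38f (blk 56, set 0) → MISS  vc=[]
2: 0x355 (blk 53, set 5) → MISS  vc=[]
3: 0x2fb (blk 47, set 7) → L1-HIT  vc=[]
4: 0x2f2 (blk 47, set 7) → L1-HIT  vc=[]
5: 0x2f7 (blk 47, set 7) → L1-HIT  vc=[]
6: 0x2f1 (blk 47, set 7) → L1-HIT  vc=[]
7: 0x36d (blk 54, set 6) → MISS  vc=[]
8: 0x108 (blk 16, set 0) → MISS  vc=[56]
9: 0x36e (blk 54, set 6) → L1-HIT  vc=[56]
10: 0x366 (blk 54, set 6) → L1-HIT  vc=[56]
11: 0x168 (blk 22, set 6) → MISS  vc=[56, 54]
12: 0xe7 (blk 14, set 6) → MISS  vc=[56, 54, 22]
13: 0x16b (blk 22, set 6) → VC-HIT  vc=[56, 54, 14]
14: 0xe7 (blk 14, set 6) → VC-HIT  vc=[56, 54, 22]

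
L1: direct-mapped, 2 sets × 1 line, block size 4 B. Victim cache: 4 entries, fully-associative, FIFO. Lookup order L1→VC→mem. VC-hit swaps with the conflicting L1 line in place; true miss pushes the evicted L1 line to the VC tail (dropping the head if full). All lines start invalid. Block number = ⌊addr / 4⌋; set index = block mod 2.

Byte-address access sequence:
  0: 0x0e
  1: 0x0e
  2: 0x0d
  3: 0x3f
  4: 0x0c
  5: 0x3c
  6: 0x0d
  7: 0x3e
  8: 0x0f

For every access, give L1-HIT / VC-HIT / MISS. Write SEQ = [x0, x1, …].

SEQ = [MISS, L1-HIT, L1-HIT, MISS, VC-HIT, VC-HIT, VC-HIT, VC-HIT, VC-HIT]

  [0] addr=0xe blk=3 s=1: MISS | VC []
  [1] addr=0xe blk=3 s=1: L1-HIT | VC []
  [2] addr=0xd blk=3 s=1: L1-HIT | VC []
  [3] addr=0x3f blk=15 s=1: MISS | VC [3]
  [4] addr=0xc blk=3 s=1: VC-HIT | VC [15]
  [5] addr=0x3c blk=15 s=1: VC-HIT | VC [3]
  [6] addr=0xd blk=3 s=1: VC-HIT | VC [15]
  [7] addr=0x3e blk=15 s=1: VC-HIT | VC [3]
  [8] addr=0xf blk=3 s=1: VC-HIT | VC [15]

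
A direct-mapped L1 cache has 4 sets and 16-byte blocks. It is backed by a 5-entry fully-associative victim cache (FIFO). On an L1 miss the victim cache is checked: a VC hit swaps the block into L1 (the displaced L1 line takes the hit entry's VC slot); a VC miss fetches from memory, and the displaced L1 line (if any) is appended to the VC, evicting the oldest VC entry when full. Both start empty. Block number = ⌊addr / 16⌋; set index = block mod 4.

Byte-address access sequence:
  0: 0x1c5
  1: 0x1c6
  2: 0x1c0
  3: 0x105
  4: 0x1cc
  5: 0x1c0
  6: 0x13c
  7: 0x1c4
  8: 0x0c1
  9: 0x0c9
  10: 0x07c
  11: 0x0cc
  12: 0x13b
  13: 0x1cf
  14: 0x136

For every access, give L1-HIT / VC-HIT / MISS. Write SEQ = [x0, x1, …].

SEQ = [MISS, L1-HIT, L1-HIT, MISS, VC-HIT, L1-HIT, MISS, L1-HIT, MISS, L1-HIT, MISS, L1-HIT, VC-HIT, VC-HIT, L1-HIT]

#0 0x1c5→b28/s0 MISS; vc=[]
#1 0x1c6→b28/s0 L1-HIT; vc=[]
#2 0x1c0→b28/s0 L1-HIT; vc=[]
#3 0x105→b16/s0 MISS; vc=[28]
#4 0x1cc→b28/s0 VC-HIT; vc=[16]
#5 0x1c0→b28/s0 L1-HIT; vc=[16]
#6 0x13c→b19/s3 MISS; vc=[16]
#7 0x1c4→b28/s0 L1-HIT; vc=[16]
#8 0xc1→b12/s0 MISS; vc=[16,28]
#9 0xc9→b12/s0 L1-HIT; vc=[16,28]
#10 0x7c→b7/s3 MISS; vc=[16,28,19]
#11 0xcc→b12/s0 L1-HIT; vc=[16,28,19]
#12 0x13b→b19/s3 VC-HIT; vc=[16,28,7]
#13 0x1cf→b28/s0 VC-HIT; vc=[16,12,7]
#14 0x136→b19/s3 L1-HIT; vc=[16,12,7]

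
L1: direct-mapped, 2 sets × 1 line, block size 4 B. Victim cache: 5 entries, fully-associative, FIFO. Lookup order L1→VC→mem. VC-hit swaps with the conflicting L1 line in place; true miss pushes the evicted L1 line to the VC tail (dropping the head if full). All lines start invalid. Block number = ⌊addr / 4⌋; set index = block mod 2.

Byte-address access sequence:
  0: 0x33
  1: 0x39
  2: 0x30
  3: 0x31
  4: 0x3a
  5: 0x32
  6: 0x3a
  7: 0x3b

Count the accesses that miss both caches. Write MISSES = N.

#0 0x33→b12/s0 MISS; vc=[]
#1 0x39→b14/s0 MISS; vc=[12]
#2 0x30→b12/s0 VC-HIT; vc=[14]
#3 0x31→b12/s0 L1-HIT; vc=[14]
#4 0x3a→b14/s0 VC-HIT; vc=[12]
#5 0x32→b12/s0 VC-HIT; vc=[14]
#6 0x3a→b14/s0 VC-HIT; vc=[12]
#7 0x3b→b14/s0 L1-HIT; vc=[12]

MISSES = 2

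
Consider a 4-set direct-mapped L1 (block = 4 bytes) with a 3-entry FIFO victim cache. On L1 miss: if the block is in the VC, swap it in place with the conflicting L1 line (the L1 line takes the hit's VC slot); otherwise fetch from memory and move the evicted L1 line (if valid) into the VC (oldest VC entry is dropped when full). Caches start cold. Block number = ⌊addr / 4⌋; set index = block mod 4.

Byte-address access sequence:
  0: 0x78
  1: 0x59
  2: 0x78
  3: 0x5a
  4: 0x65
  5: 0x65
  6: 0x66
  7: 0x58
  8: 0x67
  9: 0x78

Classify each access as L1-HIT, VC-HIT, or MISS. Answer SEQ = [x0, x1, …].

SEQ = [MISS, MISS, VC-HIT, VC-HIT, MISS, L1-HIT, L1-HIT, L1-HIT, L1-HIT, VC-HIT]

  [0] addr=0x78 blk=30 s=2: MISS | VC []
  [1] addr=0x59 blk=22 s=2: MISS | VC [30]
  [2] addr=0x78 blk=30 s=2: VC-HIT | VC [22]
  [3] addr=0x5a blk=22 s=2: VC-HIT | VC [30]
  [4] addr=0x65 blk=25 s=1: MISS | VC [30]
  [5] addr=0x65 blk=25 s=1: L1-HIT | VC [30]
  [6] addr=0x66 blk=25 s=1: L1-HIT | VC [30]
  [7] addr=0x58 blk=22 s=2: L1-HIT | VC [30]
  [8] addr=0x67 blk=25 s=1: L1-HIT | VC [30]
  [9] addr=0x78 blk=30 s=2: VC-HIT | VC [22]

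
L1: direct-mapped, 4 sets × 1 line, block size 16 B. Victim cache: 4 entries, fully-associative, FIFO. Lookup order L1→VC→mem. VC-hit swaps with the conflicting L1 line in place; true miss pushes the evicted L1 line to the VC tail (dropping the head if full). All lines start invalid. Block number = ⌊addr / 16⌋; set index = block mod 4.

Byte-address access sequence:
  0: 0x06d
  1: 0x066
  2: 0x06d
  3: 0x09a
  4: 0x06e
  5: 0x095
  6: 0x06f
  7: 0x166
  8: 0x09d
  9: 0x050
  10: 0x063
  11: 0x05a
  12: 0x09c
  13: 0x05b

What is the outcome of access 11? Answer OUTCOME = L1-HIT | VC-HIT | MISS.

#0 0x6d→b6/s2 MISS; vc=[]
#1 0x66→b6/s2 L1-HIT; vc=[]
#2 0x6d→b6/s2 L1-HIT; vc=[]
#3 0x9a→b9/s1 MISS; vc=[]
#4 0x6e→b6/s2 L1-HIT; vc=[]
#5 0x95→b9/s1 L1-HIT; vc=[]
#6 0x6f→b6/s2 L1-HIT; vc=[]
#7 0x166→b22/s2 MISS; vc=[6]
#8 0x9d→b9/s1 L1-HIT; vc=[6]
#9 0x50→b5/s1 MISS; vc=[6,9]
#10 0x63→b6/s2 VC-HIT; vc=[22,9]
#11 0x5a→b5/s1 L1-HIT; vc=[22,9]
#12 0x9c→b9/s1 VC-HIT; vc=[22,5]
#13 0x5b→b5/s1 VC-HIT; vc=[22,9]

OUTCOME = L1-HIT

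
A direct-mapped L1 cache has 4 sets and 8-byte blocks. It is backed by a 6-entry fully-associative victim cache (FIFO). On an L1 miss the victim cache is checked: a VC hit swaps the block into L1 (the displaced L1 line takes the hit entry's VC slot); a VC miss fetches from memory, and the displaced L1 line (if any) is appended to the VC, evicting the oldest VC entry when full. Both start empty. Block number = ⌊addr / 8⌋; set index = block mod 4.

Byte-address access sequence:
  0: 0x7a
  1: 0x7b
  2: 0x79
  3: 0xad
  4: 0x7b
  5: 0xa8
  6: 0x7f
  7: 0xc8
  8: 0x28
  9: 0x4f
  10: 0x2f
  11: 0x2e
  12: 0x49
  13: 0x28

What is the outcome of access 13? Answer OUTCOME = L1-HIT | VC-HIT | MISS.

0: 0x7a (blk 15, set 3) → MISS  vc=[]
1: 0x7b (blk 15, set 3) → L1-HIT  vc=[]
2: 0x79 (blk 15, set 3) → L1-HIT  vc=[]
3: 0xad (blk 21, set 1) → MISS  vc=[]
4: 0x7b (blk 15, set 3) → L1-HIT  vc=[]
5: 0xa8 (blk 21, set 1) → L1-HIT  vc=[]
6: 0x7f (blk 15, set 3) → L1-HIT  vc=[]
7: 0xc8 (blk 25, set 1) → MISS  vc=[21]
8: 0x28 (blk 5, set 1) → MISS  vc=[21, 25]
9: 0x4f (blk 9, set 1) → MISS  vc=[21, 25, 5]
10: 0x2f (blk 5, set 1) → VC-HIT  vc=[21, 25, 9]
11: 0x2e (blk 5, set 1) → L1-HIT  vc=[21, 25, 9]
12: 0x49 (blk 9, set 1) → VC-HIT  vc=[21, 25, 5]
13: 0x28 (blk 5, set 1) → VC-HIT  vc=[21, 25, 9]

OUTCOME = VC-HIT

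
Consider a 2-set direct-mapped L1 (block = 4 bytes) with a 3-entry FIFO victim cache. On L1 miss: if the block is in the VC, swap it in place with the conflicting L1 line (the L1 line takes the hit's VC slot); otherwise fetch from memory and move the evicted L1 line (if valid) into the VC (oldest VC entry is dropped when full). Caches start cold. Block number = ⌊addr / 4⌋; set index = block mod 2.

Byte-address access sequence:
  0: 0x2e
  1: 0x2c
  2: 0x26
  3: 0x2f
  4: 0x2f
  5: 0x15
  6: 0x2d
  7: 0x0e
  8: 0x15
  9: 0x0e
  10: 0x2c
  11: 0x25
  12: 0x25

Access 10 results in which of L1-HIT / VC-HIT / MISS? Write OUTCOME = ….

#0 0x2e→b11/s1 MISS; vc=[]
#1 0x2c→b11/s1 L1-HIT; vc=[]
#2 0x26→b9/s1 MISS; vc=[11]
#3 0x2f→b11/s1 VC-HIT; vc=[9]
#4 0x2f→b11/s1 L1-HIT; vc=[9]
#5 0x15→b5/s1 MISS; vc=[9,11]
#6 0x2d→b11/s1 VC-HIT; vc=[9,5]
#7 0xe→b3/s1 MISS; vc=[9,5,11]
#8 0x15→b5/s1 VC-HIT; vc=[9,3,11]
#9 0xe→b3/s1 VC-HIT; vc=[9,5,11]
#10 0x2c→b11/s1 VC-HIT; vc=[9,5,3]
#11 0x25→b9/s1 VC-HIT; vc=[11,5,3]
#12 0x25→b9/s1 L1-HIT; vc=[11,5,3]

OUTCOME = VC-HIT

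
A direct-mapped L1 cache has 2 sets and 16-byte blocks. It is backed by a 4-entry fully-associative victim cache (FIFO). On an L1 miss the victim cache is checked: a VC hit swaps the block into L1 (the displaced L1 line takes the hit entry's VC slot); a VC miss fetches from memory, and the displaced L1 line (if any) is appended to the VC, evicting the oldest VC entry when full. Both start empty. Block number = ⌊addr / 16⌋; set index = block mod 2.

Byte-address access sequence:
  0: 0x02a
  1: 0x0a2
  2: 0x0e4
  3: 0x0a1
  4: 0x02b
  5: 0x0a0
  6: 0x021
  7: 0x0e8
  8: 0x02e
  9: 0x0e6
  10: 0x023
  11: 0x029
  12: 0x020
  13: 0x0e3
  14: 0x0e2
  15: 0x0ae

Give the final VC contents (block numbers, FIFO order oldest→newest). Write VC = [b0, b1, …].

0: 0x2a (blk 2, set 0) → MISS  vc=[]
1: 0xa2 (blk 10, set 0) → MISS  vc=[2]
2: 0xe4 (blk 14, set 0) → MISS  vc=[2, 10]
3: 0xa1 (blk 10, set 0) → VC-HIT  vc=[2, 14]
4: 0x2b (blk 2, set 0) → VC-HIT  vc=[10, 14]
5: 0xa0 (blk 10, set 0) → VC-HIT  vc=[2, 14]
6: 0x21 (blk 2, set 0) → VC-HIT  vc=[10, 14]
7: 0xe8 (blk 14, set 0) → VC-HIT  vc=[10, 2]
8: 0x2e (blk 2, set 0) → VC-HIT  vc=[10, 14]
9: 0xe6 (blk 14, set 0) → VC-HIT  vc=[10, 2]
10: 0x23 (blk 2, set 0) → VC-HIT  vc=[10, 14]
11: 0x29 (blk 2, set 0) → L1-HIT  vc=[10, 14]
12: 0x20 (blk 2, set 0) → L1-HIT  vc=[10, 14]
13: 0xe3 (blk 14, set 0) → VC-HIT  vc=[10, 2]
14: 0xe2 (blk 14, set 0) → L1-HIT  vc=[10, 2]
15: 0xae (blk 10, set 0) → VC-HIT  vc=[14, 2]

VC = [14, 2]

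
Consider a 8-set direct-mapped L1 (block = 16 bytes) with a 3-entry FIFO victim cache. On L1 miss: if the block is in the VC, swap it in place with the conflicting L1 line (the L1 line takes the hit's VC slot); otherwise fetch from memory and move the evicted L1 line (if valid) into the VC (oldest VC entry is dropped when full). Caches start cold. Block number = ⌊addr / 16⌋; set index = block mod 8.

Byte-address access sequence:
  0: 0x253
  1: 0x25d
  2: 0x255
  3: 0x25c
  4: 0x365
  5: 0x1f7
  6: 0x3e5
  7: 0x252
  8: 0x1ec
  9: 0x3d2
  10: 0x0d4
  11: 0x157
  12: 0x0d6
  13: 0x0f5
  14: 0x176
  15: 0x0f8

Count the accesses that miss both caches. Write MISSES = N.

MISSES = 10

#0 0x253→b37/s5 MISS; vc=[]
#1 0x25d→b37/s5 L1-HIT; vc=[]
#2 0x255→b37/s5 L1-HIT; vc=[]
#3 0x25c→b37/s5 L1-HIT; vc=[]
#4 0x365→b54/s6 MISS; vc=[]
#5 0x1f7→b31/s7 MISS; vc=[]
#6 0x3e5→b62/s6 MISS; vc=[54]
#7 0x252→b37/s5 L1-HIT; vc=[54]
#8 0x1ec→b30/s6 MISS; vc=[54,62]
#9 0x3d2→b61/s5 MISS; vc=[54,62,37]
#10 0xd4→b13/s5 MISS; vc=[62,37,61]
#11 0x157→b21/s5 MISS; vc=[37,61,13]
#12 0xd6→b13/s5 VC-HIT; vc=[37,61,21]
#13 0xf5→b15/s7 MISS; vc=[61,21,31]
#14 0x176→b23/s7 MISS; vc=[21,31,15]
#15 0xf8→b15/s7 VC-HIT; vc=[21,31,23]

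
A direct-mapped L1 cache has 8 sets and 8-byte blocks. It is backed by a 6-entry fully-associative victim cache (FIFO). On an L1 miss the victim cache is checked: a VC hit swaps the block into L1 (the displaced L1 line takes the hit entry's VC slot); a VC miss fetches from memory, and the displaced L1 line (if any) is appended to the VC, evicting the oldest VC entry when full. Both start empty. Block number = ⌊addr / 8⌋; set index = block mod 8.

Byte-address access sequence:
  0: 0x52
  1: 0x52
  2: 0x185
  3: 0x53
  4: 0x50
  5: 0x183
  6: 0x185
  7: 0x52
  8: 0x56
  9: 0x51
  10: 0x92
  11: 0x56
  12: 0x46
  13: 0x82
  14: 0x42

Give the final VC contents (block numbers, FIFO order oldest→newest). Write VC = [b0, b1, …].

VC = [18, 48, 16]

  [0] addr=0x52 blk=10 s=2: MISS | VC []
  [1] addr=0x52 blk=10 s=2: L1-HIT | VC []
  [2] addr=0x185 blk=48 s=0: MISS | VC []
  [3] addr=0x53 blk=10 s=2: L1-HIT | VC []
  [4] addr=0x50 blk=10 s=2: L1-HIT | VC []
  [5] addr=0x183 blk=48 s=0: L1-HIT | VC []
  [6] addr=0x185 blk=48 s=0: L1-HIT | VC []
  [7] addr=0x52 blk=10 s=2: L1-HIT | VC []
  [8] addr=0x56 blk=10 s=2: L1-HIT | VC []
  [9] addr=0x51 blk=10 s=2: L1-HIT | VC []
  [10] addr=0x92 blk=18 s=2: MISS | VC [10]
  [11] addr=0x56 blk=10 s=2: VC-HIT | VC [18]
  [12] addr=0x46 blk=8 s=0: MISS | VC [18, 48]
  [13] addr=0x82 blk=16 s=0: MISS | VC [18, 48, 8]
  [14] addr=0x42 blk=8 s=0: VC-HIT | VC [18, 48, 16]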